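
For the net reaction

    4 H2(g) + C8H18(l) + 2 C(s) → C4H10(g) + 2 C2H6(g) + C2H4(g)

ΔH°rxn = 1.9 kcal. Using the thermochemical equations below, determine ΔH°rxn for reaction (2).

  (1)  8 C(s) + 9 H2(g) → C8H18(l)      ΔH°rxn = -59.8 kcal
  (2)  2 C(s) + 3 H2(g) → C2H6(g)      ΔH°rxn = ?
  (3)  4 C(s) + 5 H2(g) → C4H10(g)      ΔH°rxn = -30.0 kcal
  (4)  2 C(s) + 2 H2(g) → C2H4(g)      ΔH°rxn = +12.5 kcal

ΔH°rxn = -20.2 kcal

(1) reversed: +59.8 kcal
(2) × 2: contributes 2·x
(3) as written: -30.0 kcal
(4) as written: +12.5 kcal
+1.9 = (+59.8) + (-30.0) + (+12.5) + 2·x
x = (+1.9 − (+42.3)) / (2) = -20.2 kcal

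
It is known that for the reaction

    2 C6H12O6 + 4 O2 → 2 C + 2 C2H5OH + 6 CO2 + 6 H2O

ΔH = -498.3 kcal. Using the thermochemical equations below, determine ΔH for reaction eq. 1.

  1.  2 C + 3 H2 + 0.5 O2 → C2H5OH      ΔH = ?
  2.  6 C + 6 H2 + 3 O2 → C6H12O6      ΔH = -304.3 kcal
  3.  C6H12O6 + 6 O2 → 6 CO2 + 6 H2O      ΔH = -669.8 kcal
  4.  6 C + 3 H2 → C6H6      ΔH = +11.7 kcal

eq. 1 × 2: contributes 2·x
eq. 2 reversed: +304.3 kcal
eq. 3 as written: -669.8 kcal
eq. 4: not needed.
-498.3 = (+304.3) + (-669.8) + 2·x
x = (-498.3 − (-365.5)) / (2) = -66.4 kcal

ΔH = -66.4 kcal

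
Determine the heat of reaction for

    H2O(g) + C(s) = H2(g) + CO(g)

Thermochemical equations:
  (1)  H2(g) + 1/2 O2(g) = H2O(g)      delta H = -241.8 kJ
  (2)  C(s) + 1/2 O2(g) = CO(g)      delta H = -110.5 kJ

(1) reversed (reverse to put H2O(g) on the reactant side): +241.8 kJ
(2) as written (CO(g) already on the product side): -110.5 kJ
Since enthalpy is a state function, delta H = (-1)·(-241.8) + (1)·(-110.5) = 131.3 kJ

delta H = 131.3 kJ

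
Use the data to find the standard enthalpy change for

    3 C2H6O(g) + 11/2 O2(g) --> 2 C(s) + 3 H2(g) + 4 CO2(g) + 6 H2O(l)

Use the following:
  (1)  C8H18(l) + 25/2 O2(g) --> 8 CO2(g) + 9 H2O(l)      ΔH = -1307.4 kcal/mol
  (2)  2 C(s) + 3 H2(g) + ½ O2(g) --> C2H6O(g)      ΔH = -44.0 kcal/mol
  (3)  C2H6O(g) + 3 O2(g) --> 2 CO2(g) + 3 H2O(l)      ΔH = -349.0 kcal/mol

ΔH = -654.0 kcal/mol

(1): not needed.
(2) reversed: +44.0 kcal/mol
(3) × 2: (2)·(-349.0) = -698.0 kcal/mol
Since enthalpy is a state function, ΔH = (+44.0) + (-698.0) = -654.0 kcal/mol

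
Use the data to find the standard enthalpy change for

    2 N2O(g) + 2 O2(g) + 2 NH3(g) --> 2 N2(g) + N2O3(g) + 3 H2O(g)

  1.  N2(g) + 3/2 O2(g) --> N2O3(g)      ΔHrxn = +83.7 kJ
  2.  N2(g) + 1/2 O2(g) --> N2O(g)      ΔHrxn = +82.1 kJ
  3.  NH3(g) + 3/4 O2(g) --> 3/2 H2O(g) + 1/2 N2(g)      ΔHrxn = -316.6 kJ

ΔHrxn = -713.7 kJ

eq. 1 as written (N2O3(g) already on the product side): +83.7 kJ
eq. 2 reversed and × 2 (N2O(g) must end up as a reactant; ×2 to match 2 N2O(g) in the target): (-2)·(+82.1) = -164.2 kJ
eq. 3 × 2 (scale by 2 for the 2 NH3(g)): (2)·(-316.6) = -633.2 kJ
ΔHrxn = (1)·(+83.7) + (-2)·(+82.1) + (2)·(-316.6) = -713.7 kJ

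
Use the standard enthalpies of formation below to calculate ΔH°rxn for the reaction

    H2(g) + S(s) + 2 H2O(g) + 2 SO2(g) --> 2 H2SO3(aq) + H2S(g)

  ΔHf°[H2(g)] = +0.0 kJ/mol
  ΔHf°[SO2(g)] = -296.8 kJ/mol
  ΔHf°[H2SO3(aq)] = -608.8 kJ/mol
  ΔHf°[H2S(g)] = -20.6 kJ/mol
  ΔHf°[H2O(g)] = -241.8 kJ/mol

ΔH°rxn = -161.0 kJ/mol

Products: 2·(-608.8) + 1·(-20.6) = -1238.2
Reactants: 1·(+0.0) + 1·(+0.0) + 2·(-241.8) + 2·(-296.8) = -1077.2
ΔH°rxn = (-1238.2) − (-1077.2) = -161.0 kJ/mol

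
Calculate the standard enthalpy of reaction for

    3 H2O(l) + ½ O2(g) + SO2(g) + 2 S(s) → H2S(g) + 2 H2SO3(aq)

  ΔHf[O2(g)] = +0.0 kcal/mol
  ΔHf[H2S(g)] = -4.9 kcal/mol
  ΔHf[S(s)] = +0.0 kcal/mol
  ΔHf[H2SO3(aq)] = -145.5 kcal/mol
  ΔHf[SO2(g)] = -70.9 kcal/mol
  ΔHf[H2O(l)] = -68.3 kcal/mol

Products: 1·(-4.9) + 2·(-145.5) = -295.9
Reactants: 3·(-68.3) + 1/2·(+0.0) + 1·(-70.9) + 2·(+0.0) = -275.8
ΔH_rxn = (-295.9) − (-275.8) = -20.1 kcal/mol

ΔH_rxn = -20.1 kcal/mol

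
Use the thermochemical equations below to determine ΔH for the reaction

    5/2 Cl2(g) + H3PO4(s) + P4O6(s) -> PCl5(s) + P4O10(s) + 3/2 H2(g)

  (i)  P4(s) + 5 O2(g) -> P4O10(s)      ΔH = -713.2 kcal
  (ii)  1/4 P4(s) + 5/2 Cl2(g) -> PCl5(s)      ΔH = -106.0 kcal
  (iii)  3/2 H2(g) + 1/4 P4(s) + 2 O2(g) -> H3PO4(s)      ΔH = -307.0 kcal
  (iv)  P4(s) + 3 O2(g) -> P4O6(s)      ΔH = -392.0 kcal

ΔH = -120.2 kcal

(i) as written (P4O10(s) already on the product side): -713.2 kcal
(ii) as written (PCl5(s) already on the product side): -106.0 kcal
(iii) reversed (H3PO4(s) must end up as a reactant): +307.0 kcal
(iv) reversed (P4O6(s) must end up as a reactant): +392.0 kcal
ΔH = (1)·(-713.2) + (1)·(-106.0) + (-1)·(-307.0) + (-1)·(-392.0) = -120.2 kcal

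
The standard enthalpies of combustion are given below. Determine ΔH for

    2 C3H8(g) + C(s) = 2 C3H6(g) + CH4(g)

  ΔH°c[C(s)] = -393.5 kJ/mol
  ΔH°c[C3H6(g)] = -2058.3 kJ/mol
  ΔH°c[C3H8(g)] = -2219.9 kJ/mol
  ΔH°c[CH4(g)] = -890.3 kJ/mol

With combustion enthalpies, reactants minus products:
= [2·(-2219.9) + 1·(-393.5)] − [2·(-2058.3) + 1·(-890.3)]
= 173.6 kJ/mol

ΔH = 173.6 kJ/mol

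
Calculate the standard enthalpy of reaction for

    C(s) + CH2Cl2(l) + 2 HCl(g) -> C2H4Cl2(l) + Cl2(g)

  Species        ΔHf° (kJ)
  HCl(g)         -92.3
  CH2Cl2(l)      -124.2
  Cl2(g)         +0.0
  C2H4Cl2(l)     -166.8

Products: 1·(-166.8) + 1·(+0.0) = -166.8
Reactants: 1·(+0.0) + 1·(-124.2) + 2·(-92.3) = -308.8
ΔH° = (-166.8) − (-308.8) = 142.0 kJ

ΔH° = 142.0 kJ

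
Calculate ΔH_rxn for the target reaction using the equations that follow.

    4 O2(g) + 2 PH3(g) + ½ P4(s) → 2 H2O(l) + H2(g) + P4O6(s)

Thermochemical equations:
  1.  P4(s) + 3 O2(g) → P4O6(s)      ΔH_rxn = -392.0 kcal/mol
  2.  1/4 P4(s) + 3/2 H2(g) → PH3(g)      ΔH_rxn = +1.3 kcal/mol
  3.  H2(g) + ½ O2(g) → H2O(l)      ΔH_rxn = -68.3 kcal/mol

eq. 1 as written: -392.0 kcal/mol
eq. 2 reversed and × 2: (-2)·(+1.3) = -2.6 kcal/mol
eq. 3 × 2: (2)·(-68.3) = -136.6 kcal/mol
ΔH_rxn = (1)·(-392.0) + (-2)·(+1.3) + (2)·(-68.3) = -531.2 kcal/mol

ΔH_rxn = -531.2 kcal/mol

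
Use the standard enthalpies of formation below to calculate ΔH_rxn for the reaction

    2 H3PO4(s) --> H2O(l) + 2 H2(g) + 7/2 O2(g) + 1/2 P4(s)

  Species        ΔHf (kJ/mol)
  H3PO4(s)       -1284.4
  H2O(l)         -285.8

Products: 1·(-285.8) + 2·(+0.0) + 7/2·(+0.0) + 1/2·(+0.0) = -285.8
Reactants: 2·(-1284.4) = -2568.8
ΔH_rxn = (-285.8) − (-2568.8) = 2283.0 kJ/mol

ΔH_rxn = 2283.0 kJ/mol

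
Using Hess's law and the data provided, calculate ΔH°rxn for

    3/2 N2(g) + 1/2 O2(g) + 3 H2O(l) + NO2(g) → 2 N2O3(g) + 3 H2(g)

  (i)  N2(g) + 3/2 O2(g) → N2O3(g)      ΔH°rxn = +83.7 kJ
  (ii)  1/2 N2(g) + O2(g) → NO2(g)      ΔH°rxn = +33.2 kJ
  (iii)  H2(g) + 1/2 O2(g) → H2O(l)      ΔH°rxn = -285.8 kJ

(i) × 2 (scale by 2 for the 2 N2O3(g)): (2)·(+83.7) = +167.4 kJ
(ii) reversed (NO2(g) must end up as a reactant): -33.2 kJ
(iii) reversed and × 3 (H2O(l) must end up as a reactant; scale by 3 for the 3 H2O(l)): (-3)·(-285.8) = +857.4 kJ
Summing the manipulated equations, ΔH°rxn = (+167.4) + (-33.2) + (+857.4) = 991.6 kJ

ΔH°rxn = 991.6 kJ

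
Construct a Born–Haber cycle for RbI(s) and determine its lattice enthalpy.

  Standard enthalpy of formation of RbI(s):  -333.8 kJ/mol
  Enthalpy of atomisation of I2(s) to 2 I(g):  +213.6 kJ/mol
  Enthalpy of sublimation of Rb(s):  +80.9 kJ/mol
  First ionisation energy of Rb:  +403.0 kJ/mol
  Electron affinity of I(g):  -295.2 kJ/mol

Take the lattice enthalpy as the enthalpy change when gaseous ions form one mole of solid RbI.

ΔHf° = 1·ΔHsub + 1·(ΣIE) + 1/2·D(I2) + 1·EA + U
-333.8 = 1·(+80.9) + 1·(+403.0) + 1/2·(+213.6) + 1·(-295.2) + U
U = -333.8 − (+295.5) = -629.3 kJ/mol

U = -629.3 kJ/mol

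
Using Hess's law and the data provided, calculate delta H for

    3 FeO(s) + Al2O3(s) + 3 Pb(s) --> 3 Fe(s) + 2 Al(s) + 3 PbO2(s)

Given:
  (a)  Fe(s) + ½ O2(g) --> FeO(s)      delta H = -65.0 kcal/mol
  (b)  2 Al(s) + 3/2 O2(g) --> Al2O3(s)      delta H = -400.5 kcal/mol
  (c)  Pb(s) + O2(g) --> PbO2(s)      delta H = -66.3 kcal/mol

(a) reversed and × 3 (FeO(s) must end up as a reactant; ×3 to match 3 FeO(s) in the target): (-3)·(-65.0) = +195.0 kcal/mol
(b) reversed (reverse to put Al2O3(s) on the reactant side): +400.5 kcal/mol
(c) × 3 (×3 to match 3 PbO2(s) in the target): (3)·(-66.3) = -198.9 kcal/mol
Combining the equations, delta H = (-3)·(-65.0) + (-1)·(-400.5) + (3)·(-66.3) = 396.6 kcal/mol

delta H = 396.6 kcal/mol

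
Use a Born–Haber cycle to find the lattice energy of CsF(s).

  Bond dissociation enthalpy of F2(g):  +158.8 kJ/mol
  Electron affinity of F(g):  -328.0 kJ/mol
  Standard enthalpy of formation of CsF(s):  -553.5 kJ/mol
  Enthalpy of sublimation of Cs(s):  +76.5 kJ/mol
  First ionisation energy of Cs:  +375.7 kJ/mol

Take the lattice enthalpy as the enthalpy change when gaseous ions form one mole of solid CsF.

U = -757.1 kJ/mol

ΔHf° = 1·ΔHsub + 1·(ΣIE) + 1/2·D(F2) + 1·EA + U
-553.5 = 1·(+76.5) + 1·(+375.7) + 1/2·(+158.8) + 1·(-328.0) + U
U = -553.5 − (+203.6) = -757.1 kJ/mol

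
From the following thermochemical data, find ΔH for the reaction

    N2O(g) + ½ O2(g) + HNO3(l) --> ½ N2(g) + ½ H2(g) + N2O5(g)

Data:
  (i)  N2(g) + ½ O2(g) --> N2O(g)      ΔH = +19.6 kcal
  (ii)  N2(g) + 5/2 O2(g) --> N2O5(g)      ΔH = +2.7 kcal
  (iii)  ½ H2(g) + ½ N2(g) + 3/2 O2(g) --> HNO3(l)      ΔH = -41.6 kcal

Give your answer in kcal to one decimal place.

ΔH = 24.7 kcal

(i) reversed: -19.6 kcal
(ii) as written: +2.7 kcal
(iii) reversed: +41.6 kcal
Combining the equations, ΔH = (-1)·(+19.6) + (1)·(+2.7) + (-1)·(-41.6) = 24.7 kcal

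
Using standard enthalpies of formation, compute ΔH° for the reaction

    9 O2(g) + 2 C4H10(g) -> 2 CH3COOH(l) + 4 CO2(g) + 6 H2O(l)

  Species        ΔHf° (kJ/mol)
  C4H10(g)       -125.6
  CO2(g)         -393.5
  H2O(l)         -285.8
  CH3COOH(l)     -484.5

Products: 2·(-484.5) + 4·(-393.5) + 6·(-285.8) = -4257.8
Reactants: 9·(+0.0) + 2·(-125.6) = -251.2
ΔH° = (-4257.8) − (-251.2) = -4006.6 kJ/mol

ΔH° = -4006.6 kJ/mol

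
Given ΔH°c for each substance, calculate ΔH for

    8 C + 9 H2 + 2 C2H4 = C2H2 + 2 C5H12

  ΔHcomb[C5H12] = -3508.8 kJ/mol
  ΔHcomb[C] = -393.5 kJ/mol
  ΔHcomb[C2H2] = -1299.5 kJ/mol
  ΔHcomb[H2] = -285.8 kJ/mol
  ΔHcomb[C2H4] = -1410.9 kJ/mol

Using ΔH = Σ nΔHc°(reactants) − Σ nΔHc°(products):
= [8·(-393.5) + 9·(-285.8) + 2·(-1410.9)] − [1·(-1299.5) + 2·(-3508.8)]
= -224.9 kJ/mol

ΔH = -224.9 kJ/mol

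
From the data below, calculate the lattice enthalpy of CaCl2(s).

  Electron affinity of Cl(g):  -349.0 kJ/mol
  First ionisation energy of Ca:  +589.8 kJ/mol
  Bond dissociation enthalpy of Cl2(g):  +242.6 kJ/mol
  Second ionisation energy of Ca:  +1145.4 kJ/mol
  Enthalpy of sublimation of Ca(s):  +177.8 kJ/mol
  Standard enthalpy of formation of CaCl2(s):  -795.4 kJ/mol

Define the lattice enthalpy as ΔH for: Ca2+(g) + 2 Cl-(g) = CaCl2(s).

U = -2253.0 kJ/mol

ΔHf° = 1·ΔHsub + 1·(ΣIE) + 1·D(Cl2) + 2·EA + U
-795.4 = 1·(+177.8) + 1·(+1735.2) + 1·(+242.6) + 2·(-349.0) + U
U = -795.4 − (+1457.6) = -2253.0 kJ/mol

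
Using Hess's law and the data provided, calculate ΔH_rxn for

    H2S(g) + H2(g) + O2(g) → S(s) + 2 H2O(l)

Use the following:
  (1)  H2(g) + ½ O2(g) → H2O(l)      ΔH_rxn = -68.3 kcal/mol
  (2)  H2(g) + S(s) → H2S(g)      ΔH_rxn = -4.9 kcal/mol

(1) × 2: (2)·(-68.3) = -136.6 kcal/mol
(2) reversed: +4.9 kcal/mol
Combining the equations, ΔH_rxn = (2)·(-68.3) + (-1)·(-4.9) = -131.7 kcal/mol

ΔH_rxn = -131.7 kcal/mol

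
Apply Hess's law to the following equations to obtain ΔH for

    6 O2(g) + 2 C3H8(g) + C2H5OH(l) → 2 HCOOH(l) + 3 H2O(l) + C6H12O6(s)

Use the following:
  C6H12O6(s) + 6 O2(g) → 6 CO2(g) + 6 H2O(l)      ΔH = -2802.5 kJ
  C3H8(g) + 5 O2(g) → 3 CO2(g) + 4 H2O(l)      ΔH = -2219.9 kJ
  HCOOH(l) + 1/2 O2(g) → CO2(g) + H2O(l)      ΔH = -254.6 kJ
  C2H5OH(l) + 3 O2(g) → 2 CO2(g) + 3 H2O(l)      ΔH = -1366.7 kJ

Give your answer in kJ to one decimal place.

equation 1 reversed (C6H12O6(s) must end up as a product): +2802.5 kJ
equation 2 × 2 (scale by 2 for the 2 C3H8(g)): (2)·(-2219.9) = -4439.8 kJ
equation 3 reversed and × 2 (HCOOH(l) must end up as a product; ×2 to match 2 HCOOH(l) in the target): (-2)·(-254.6) = +509.2 kJ
equation 4 as written (C2H5OH(l) already on the reactant side): -1366.7 kJ
ΔH = (+2802.5) + (-4439.8) + (+509.2) + (-1366.7) = -2494.8 kJ

ΔH = -2494.8 kJ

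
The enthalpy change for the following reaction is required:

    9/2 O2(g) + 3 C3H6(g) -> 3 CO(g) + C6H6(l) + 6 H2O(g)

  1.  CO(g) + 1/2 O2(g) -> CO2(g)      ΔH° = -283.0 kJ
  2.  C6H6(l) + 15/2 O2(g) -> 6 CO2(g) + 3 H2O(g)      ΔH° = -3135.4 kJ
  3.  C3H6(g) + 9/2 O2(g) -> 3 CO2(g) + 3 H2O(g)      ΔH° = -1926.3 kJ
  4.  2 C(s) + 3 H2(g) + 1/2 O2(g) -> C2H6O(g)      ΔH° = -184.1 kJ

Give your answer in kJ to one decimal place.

ΔH° = -1794.5 kJ

eq. 1 reversed and × 3 (CO(g) must end up as a product; scale by 3 for the 3 CO(g)): (-3)·(-283.0) = +849.0 kJ
eq. 2 reversed (reverse to put C6H6(l) on the product side): +3135.4 kJ
eq. 3 × 3 (scale by 3 for the 3 C3H6(g)): (3)·(-1926.3) = -5778.9 kJ
eq. 4: not needed (C(s) appears nowhere else).
Since enthalpy is a state function, ΔH° = (-3)·(-283.0) + (-1)·(-3135.4) + (3)·(-1926.3) = -1794.5 kJ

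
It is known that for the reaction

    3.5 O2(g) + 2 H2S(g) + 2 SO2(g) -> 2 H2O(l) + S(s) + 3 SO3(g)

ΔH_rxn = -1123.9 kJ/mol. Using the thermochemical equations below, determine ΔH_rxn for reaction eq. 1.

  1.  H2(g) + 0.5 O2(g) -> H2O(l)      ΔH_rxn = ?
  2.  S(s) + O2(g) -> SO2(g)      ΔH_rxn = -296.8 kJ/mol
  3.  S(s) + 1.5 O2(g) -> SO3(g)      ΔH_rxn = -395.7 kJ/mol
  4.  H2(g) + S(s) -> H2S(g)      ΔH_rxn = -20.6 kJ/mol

ΔH_rxn = -285.8 kJ/mol

eq. 1 × 2: contributes 2·x
eq. 2 reversed and × 2: (-2)·(-296.8) = +593.6 kJ/mol
eq. 3 × 3: (3)·(-395.7) = -1187.1 kJ/mol
eq. 4 reversed and × 2: (-2)·(-20.6) = +41.2 kJ/mol
-1123.9 = (+593.6) + (-1187.1) + (+41.2) + 2·x
x = (-1123.9 − (-552.3)) / (2) = -285.8 kJ/mol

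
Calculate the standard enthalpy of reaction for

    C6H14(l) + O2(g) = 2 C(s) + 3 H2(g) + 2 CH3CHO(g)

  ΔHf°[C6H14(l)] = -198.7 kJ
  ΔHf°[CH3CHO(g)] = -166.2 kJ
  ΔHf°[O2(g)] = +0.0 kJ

ΔH° = -133.7 kJ

Products: 2·(+0.0) + 3·(+0.0) + 2·(-166.2) = -332.4
Reactants: 1·(-198.7) + 1·(+0.0) = -198.7
ΔH° = (-332.4) − (-198.7) = -133.7 kJ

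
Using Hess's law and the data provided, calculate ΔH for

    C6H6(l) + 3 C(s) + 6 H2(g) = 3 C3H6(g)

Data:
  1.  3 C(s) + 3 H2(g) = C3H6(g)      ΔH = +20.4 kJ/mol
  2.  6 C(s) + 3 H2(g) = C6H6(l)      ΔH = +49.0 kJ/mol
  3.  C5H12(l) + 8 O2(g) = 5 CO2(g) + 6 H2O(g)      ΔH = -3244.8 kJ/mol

eq. 1 × 3: (3)·(+20.4) = +61.2 kJ/mol
eq. 2 reversed: -49.0 kJ/mol
eq. 3: not needed.
By Hess's law, ΔH = (+61.2) + (-49.0) = 12.2 kJ/mol

ΔH = 12.2 kJ/mol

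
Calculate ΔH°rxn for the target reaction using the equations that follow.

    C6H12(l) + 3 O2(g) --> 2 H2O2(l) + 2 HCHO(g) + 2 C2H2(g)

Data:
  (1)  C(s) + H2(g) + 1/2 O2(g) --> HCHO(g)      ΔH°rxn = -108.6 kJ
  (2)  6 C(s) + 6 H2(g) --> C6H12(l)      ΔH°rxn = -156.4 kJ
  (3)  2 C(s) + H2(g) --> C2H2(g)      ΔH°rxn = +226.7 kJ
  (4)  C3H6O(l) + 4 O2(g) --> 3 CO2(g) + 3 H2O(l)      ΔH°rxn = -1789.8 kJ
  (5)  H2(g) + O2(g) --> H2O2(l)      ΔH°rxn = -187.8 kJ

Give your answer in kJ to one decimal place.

(1) × 2: (2)·(-108.6) = -217.2 kJ
(2) reversed: +156.4 kJ
(3) × 2: (2)·(+226.7) = +453.4 kJ
(4): not needed.
(5) × 2: (2)·(-187.8) = -375.6 kJ
Summing the manipulated equations, ΔH°rxn = (2)·(-108.6) + (-1)·(-156.4) + (2)·(+226.7) + (2)·(-187.8) = 17.0 kJ

ΔH°rxn = 17.0 kJ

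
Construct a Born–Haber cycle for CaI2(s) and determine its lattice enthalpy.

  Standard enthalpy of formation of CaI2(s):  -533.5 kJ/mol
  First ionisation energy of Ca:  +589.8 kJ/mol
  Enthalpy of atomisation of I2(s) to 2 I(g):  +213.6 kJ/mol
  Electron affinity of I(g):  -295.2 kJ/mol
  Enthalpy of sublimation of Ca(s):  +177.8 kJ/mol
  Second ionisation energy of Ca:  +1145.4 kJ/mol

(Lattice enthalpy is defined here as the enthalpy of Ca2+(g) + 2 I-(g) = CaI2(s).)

U = -2069.7 kJ/mol

ΔHf° = 1·ΔHsub + 1·(ΣIE) + 1·D(I2) + 2·EA + U
-533.5 = 1·(+177.8) + 1·(+1735.2) + 1·(+213.6) + 2·(-295.2) + U
U = -533.5 − (+1536.2) = -2069.7 kJ/mol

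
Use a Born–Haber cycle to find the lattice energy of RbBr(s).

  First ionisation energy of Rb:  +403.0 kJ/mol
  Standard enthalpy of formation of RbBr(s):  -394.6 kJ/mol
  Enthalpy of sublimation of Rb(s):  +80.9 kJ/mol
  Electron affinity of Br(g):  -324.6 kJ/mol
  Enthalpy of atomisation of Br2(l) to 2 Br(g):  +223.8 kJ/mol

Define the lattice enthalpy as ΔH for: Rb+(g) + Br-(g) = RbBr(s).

ΔHf° = 1·ΔHsub + 1·(ΣIE) + 1/2·D(Br2) + 1·EA + U
-394.6 = 1·(+80.9) + 1·(+403.0) + 1/2·(+223.8) + 1·(-324.6) + U
U = -394.6 − (+271.2) = -665.8 kJ/mol

U = -665.8 kJ/mol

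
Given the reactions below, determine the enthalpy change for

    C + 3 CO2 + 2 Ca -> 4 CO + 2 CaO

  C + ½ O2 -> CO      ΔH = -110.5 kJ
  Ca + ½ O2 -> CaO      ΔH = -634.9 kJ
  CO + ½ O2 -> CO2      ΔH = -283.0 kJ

ΔH = -531.3 kJ

equation 1 as written: -110.5 kJ
equation 2 × 2: (2)·(-634.9) = -1269.8 kJ
equation 3 reversed and × 3: (-3)·(-283.0) = +849.0 kJ
Summing the manipulated equations, ΔH = (-110.5) + (-1269.8) + (+849.0) = -531.3 kJ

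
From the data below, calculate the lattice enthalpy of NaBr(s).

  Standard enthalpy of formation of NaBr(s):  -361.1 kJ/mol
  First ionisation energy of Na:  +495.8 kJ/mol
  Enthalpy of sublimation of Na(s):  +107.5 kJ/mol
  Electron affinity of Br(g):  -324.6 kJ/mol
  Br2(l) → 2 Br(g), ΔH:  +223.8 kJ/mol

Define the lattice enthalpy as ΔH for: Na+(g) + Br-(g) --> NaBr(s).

ΔHf° = 1·ΔHsub + 1·(ΣIE) + 1/2·D(Br2) + 1·EA + U
-361.1 = 1·(+107.5) + 1·(+495.8) + 1/2·(+223.8) + 1·(-324.6) + U
U = -361.1 − (+390.6) = -751.7 kJ/mol

U = -751.7 kJ/mol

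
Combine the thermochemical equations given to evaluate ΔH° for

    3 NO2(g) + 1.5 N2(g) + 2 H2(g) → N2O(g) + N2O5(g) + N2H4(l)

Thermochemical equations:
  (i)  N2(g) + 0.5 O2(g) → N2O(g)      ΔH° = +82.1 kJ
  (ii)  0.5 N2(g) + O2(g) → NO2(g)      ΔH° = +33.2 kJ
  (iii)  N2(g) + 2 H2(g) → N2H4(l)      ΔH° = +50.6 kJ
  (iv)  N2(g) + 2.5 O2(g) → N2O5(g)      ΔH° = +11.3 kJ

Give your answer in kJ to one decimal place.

(i) as written (N2O(g) already on the product side): +82.1 kJ
(ii) reversed and × 3 (reverse to put NO2(g) on the reactant side; scale by 3 for the 3 NO2(g)): (-3)·(+33.2) = -99.6 kJ
(iii) as written (N2H4(l) already on the product side): +50.6 kJ
(iv) as written (N2O5(g) already on the product side): +11.3 kJ
By Hess's law, ΔH° = (1)·(+82.1) + (-3)·(+33.2) + (1)·(+50.6) + (1)·(+11.3) = 44.4 kJ

ΔH° = 44.4 kJ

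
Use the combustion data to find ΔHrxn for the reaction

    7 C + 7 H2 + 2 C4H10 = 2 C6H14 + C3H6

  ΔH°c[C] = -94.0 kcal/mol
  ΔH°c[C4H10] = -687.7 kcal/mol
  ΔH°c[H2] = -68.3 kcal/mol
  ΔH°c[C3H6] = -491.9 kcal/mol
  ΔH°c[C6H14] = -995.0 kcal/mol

ΔHrxn = -29.6 kcal/mol

Using ΔH = Σ nΔHc°(reactants) − Σ nΔHc°(products):
= [7·(-94.0) + 7·(-68.3) + 2·(-687.7)] − [2·(-995.0) + 1·(-491.9)]
= -29.6 kcal/mol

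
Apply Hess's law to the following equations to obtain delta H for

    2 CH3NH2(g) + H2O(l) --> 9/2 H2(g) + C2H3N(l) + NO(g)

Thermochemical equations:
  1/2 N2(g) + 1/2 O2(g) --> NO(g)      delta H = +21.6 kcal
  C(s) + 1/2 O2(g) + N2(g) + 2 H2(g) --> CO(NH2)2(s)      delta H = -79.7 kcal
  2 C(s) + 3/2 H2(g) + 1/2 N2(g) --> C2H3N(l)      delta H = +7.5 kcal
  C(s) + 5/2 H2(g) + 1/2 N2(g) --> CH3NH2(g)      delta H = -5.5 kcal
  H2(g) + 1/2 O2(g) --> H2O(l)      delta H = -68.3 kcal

delta H = 108.4 kcal

equation 1 as written (NO(g) already on the product side): +21.6 kcal
equation 2: not needed (CO(NH2)2(s) appears nowhere else).
equation 3 as written (C2H3N(l) already on the product side): +7.5 kcal
equation 4 reversed and × 2 (CH3NH2(g) must end up as a reactant; scale by 2 for the 2 CH3NH2(g)): (-2)·(-5.5) = +11.0 kcal
equation 5 reversed (reverse to put H2O(l) on the reactant side): +68.3 kcal
delta H = (+21.6) + (+7.5) + (+11.0) + (+68.3) = 108.4 kcal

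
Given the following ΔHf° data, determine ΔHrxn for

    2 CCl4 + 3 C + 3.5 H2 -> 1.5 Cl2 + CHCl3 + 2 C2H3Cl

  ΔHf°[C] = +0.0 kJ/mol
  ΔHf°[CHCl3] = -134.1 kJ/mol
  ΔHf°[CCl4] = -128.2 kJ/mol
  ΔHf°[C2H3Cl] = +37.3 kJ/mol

ΔH°rxn = Σ nΔHf°(products) − Σ nΔHf°(reactants).
Products: 3/2·(+0.0) + 1·(-134.1) + 2·(+37.3) = -59.5
Reactants: 2·(-128.2) + 3·(+0.0) + 7/2·(+0.0) = -256.4
ΔHrxn = (-59.5) − (-256.4) = 196.9 kJ/mol

ΔHrxn = 196.9 kJ/mol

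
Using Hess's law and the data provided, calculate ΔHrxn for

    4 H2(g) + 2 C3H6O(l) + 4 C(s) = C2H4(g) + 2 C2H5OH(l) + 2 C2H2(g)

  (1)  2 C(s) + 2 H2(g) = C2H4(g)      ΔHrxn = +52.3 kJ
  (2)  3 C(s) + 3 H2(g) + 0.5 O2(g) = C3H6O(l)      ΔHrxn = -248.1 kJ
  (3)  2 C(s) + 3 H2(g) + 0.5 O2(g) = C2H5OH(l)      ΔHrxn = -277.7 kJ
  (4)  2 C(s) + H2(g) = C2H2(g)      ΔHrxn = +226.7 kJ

ΔHrxn = 446.5 kJ

(1) as written (C2H4(g) already on the product side): +52.3 kJ
(2) reversed and × 2 (reverse to put C3H6O(l) on the reactant side; ×2 to match 2 C3H6O(l) in the target): (-2)·(-248.1) = +496.2 kJ
(3) × 2 (×2 to match 2 C2H5OH(l) in the target): (2)·(-277.7) = -555.4 kJ
(4) × 2 (scale by 2 for the 2 C2H2(g)): (2)·(+226.7) = +453.4 kJ
Combining the equations, ΔHrxn = (1)·(+52.3) + (-2)·(-248.1) + (2)·(-277.7) + (2)·(+226.7) = 446.5 kJ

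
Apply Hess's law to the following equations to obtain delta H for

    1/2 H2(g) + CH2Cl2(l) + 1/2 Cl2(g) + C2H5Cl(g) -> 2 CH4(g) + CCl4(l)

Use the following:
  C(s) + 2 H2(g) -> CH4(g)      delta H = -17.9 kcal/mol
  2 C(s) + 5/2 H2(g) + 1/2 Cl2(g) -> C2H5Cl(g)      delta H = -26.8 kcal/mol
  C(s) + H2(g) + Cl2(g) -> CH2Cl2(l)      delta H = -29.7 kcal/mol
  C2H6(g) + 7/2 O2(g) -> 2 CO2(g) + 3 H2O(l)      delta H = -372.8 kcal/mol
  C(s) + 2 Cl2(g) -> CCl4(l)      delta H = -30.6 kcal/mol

equation 1 × 2 (scale by 2 for the 2 CH4(g)): (2)·(-17.9) = -35.8 kcal/mol
equation 2 reversed (reverse to put C2H5Cl(g) on the reactant side): +26.8 kcal/mol
equation 3 reversed (reverse to put CH2Cl2(l) on the reactant side): +29.7 kcal/mol
equation 4: not needed (C2H6(g) appears nowhere else).
equation 5 as written (CCl4(l) already on the product side): -30.6 kcal/mol
delta H = (2)·(-17.9) + (-1)·(-26.8) + (-1)·(-29.7) + (1)·(-30.6) = -9.9 kcal/mol

delta H = -9.9 kcal/mol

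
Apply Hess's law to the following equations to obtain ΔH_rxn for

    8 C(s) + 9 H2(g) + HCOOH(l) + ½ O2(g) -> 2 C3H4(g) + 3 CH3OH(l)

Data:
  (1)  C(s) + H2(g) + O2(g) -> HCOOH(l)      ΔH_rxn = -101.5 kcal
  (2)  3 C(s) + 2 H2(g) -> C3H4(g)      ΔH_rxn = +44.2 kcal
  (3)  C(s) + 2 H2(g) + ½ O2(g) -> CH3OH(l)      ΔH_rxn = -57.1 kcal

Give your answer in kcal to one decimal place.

(1) reversed: +101.5 kcal
(2) × 2: (2)·(+44.2) = +88.4 kcal
(3) × 3: (3)·(-57.1) = -171.3 kcal
ΔH_rxn = (-1)·(-101.5) + (2)·(+44.2) + (3)·(-57.1) = 18.6 kcal

ΔH_rxn = 18.6 kcal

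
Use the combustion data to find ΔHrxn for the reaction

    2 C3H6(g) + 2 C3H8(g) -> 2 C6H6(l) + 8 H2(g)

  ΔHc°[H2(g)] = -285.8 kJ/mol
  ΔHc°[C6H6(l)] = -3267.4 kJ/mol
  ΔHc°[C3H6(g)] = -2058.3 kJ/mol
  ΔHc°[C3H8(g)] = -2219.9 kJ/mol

ΔHrxn = 264.8 kJ/mol

Using ΔH = Σ nΔHc°(reactants) − Σ nΔHc°(products):
= [2·(-2058.3) + 2·(-2219.9)] − [2·(-3267.4) + 8·(-285.8)]
= 264.8 kJ/mol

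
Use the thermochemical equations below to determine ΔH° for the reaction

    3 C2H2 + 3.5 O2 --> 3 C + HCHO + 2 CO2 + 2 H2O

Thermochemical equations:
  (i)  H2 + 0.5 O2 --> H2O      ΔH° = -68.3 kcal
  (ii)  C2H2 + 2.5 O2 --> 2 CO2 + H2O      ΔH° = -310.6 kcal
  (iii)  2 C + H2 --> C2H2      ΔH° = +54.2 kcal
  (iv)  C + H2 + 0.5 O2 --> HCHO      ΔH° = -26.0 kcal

ΔH° = -513.3 kcal

(i) as written: -68.3 kcal
(ii) as written: -310.6 kcal
(iii) reversed and × 2: (-2)·(+54.2) = -108.4 kcal
(iv) as written: -26.0 kcal
Since enthalpy is a state function, ΔH° = (-68.3) + (-310.6) + (-108.4) + (-26.0) = -513.3 kcal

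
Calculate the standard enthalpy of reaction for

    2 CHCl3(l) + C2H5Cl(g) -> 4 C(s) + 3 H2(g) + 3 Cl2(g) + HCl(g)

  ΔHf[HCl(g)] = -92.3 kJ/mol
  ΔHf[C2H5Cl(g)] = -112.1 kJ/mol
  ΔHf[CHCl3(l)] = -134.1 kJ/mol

Products: 4·(+0.0) + 3·(+0.0) + 3·(+0.0) + 1·(-92.3) = -92.3
Reactants: 2·(-134.1) + 1·(-112.1) = -380.3
ΔHrxn = (-92.3) − (-380.3) = 288.0 kJ/mol

ΔHrxn = 288.0 kJ/mol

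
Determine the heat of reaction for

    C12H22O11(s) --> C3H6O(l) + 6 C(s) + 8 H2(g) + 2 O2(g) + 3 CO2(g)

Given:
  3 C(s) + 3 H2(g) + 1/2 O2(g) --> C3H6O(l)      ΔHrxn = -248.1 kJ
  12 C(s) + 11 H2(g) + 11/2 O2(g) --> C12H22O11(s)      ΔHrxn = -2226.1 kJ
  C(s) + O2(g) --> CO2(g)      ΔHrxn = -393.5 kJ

ΔHrxn = 797.5 kJ

equation 1 as written (C3H6O(l) already on the product side): -248.1 kJ
equation 2 reversed (reverse to put C12H22O11(s) on the reactant side): +2226.1 kJ
equation 3 × 3 (scale by 3 for the 3 CO2(g)): (3)·(-393.5) = -1180.5 kJ
Combining the equations, ΔHrxn = (-248.1) + (+2226.1) + (-1180.5) = 797.5 kJ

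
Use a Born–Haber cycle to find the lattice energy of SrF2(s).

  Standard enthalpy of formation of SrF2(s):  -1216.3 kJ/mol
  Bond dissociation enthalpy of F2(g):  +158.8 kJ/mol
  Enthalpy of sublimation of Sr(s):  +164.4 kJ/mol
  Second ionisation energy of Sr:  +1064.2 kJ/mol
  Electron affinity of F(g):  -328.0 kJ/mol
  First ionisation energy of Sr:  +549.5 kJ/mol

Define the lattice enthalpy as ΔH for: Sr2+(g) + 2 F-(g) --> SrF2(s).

U = -2497.2 kJ/mol

ΔHf° = 1·ΔHsub + 1·(ΣIE) + 1·D(F2) + 2·EA + U
-1216.3 = 1·(+164.4) + 1·(+1613.7) + 1·(+158.8) + 2·(-328.0) + U
U = -1216.3 − (+1280.9) = -2497.2 kJ/mol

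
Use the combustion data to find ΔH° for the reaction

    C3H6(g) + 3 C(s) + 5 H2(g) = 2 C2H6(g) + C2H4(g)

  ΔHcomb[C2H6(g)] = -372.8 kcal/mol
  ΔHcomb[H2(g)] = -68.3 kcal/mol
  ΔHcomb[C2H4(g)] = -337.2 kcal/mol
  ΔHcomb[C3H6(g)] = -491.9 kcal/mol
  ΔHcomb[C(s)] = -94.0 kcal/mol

ΔH° = -32.6 kcal/mol

Using ΔH = Σ nΔHc°(reactants) − Σ nΔHc°(products):
= [1·(-491.9) + 3·(-94.0) + 5·(-68.3)] − [2·(-372.8) + 1·(-337.2)]
= -32.6 kcal/mol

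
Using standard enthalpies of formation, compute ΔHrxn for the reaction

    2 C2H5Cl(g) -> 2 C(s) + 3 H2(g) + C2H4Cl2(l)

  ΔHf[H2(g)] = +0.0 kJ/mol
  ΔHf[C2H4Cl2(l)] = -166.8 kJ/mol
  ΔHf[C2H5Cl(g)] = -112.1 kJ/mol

Products: 2·(+0.0) + 3·(+0.0) + 1·(-166.8) = -166.8
Reactants: 2·(-112.1) = -224.2
ΔHrxn = (-166.8) − (-224.2) = 57.4 kJ/mol

ΔHrxn = 57.4 kJ/mol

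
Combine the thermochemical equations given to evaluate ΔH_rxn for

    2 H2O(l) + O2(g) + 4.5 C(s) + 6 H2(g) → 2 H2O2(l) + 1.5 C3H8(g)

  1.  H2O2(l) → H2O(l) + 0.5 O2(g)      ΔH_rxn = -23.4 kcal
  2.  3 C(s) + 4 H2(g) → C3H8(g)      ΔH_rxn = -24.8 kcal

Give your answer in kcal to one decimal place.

eq. 1 reversed and × 2: (-2)·(-23.4) = +46.8 kcal
eq. 2 × 3/2: (3/2)·(-24.8) = -37.2 kcal
ΔH_rxn = (+46.8) + (-37.2) = 9.6 kcal

ΔH_rxn = 9.6 kcal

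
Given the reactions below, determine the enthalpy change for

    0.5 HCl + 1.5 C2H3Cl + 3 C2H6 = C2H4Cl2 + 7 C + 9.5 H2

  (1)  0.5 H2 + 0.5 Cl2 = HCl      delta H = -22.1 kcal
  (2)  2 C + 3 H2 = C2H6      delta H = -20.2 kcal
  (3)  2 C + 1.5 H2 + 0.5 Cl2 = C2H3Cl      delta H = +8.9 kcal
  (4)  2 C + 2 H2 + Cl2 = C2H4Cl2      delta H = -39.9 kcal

delta H = 18.4 kcal

(1) reversed and × 1/2 (HCl must end up as a reactant; scale by 1/2 for the 1/2 HCl): (-1/2)·(-22.1) = +11.05 kcal
(2) reversed and × 3 (C2H6 must end up as a reactant; ×3 to match 3 C2H6 in the target): (-3)·(-20.2) = +60.6 kcal
(3) reversed and × 3/2 (C2H3Cl must end up as a reactant; scale by 3/2 for the 3/2 C2H3Cl): (-3/2)·(+8.9) = -13.35 kcal
(4) as written (C2H4Cl2 already on the product side): -39.9 kcal
delta H = (-1/2)·(-22.1) + (-3)·(-20.2) + (-3/2)·(+8.9) + (1)·(-39.9) = 18.4 kcal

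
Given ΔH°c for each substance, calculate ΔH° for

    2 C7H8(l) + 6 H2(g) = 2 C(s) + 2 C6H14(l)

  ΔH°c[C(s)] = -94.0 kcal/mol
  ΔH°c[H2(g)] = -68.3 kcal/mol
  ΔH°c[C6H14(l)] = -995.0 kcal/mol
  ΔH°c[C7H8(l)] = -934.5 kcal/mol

Using ΔH = Σ nΔHc°(reactants) − Σ nΔHc°(products):
= [2·(-934.5) + 6·(-68.3)] − [2·(-94.0) + 2·(-995.0)]
= -100.8 kcal/mol

ΔH° = -100.8 kcal/mol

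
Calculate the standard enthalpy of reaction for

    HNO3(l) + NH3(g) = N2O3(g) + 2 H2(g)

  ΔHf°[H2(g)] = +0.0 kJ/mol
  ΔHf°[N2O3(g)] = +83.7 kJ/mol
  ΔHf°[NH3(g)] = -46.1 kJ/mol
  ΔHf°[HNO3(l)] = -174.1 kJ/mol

Products: 1·(+83.7) + 2·(+0.0) = +83.7
Reactants: 1·(-174.1) + 1·(-46.1) = -220.2
ΔHrxn = (+83.7) − (-220.2) = 303.9 kJ/mol

ΔHrxn = 303.9 kJ/mol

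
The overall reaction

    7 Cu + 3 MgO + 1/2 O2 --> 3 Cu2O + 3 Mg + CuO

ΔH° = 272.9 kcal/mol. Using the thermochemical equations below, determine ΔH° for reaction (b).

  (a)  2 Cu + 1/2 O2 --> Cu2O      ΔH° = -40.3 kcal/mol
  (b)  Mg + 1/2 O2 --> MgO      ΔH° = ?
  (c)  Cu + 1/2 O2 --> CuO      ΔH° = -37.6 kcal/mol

ΔH° = -143.8 kcal/mol

(a) × 3 (×3 to match 3 Cu2O in the target): (3)·(-40.3) = -120.9 kcal/mol
(b) reversed and × 3 (reverse to put MgO on the reactant side; scale by 3 for the 3 MgO): contributes −3·x
(c) as written (CuO already on the product side): -37.6 kcal/mol
+272.9 = (-120.9) + (-37.6) − 3·x
x = (+272.9 − (-158.5)) / (-3) = -143.8 kcal/mol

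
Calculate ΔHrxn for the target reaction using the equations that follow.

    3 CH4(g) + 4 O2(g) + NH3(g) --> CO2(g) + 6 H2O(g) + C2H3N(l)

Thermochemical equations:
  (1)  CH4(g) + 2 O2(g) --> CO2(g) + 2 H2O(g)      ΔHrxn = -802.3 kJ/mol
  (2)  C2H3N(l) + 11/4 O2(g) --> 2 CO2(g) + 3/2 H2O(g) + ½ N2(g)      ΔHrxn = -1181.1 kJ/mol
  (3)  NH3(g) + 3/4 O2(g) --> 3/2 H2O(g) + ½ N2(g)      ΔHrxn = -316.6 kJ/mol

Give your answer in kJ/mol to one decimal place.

ΔHrxn = -1542.4 kJ/mol

(1) × 3: (3)·(-802.3) = -2406.9 kJ/mol
(2) reversed: +1181.1 kJ/mol
(3) as written: -316.6 kJ/mol
ΔHrxn = (3)·(-802.3) + (-1)·(-1181.1) + (1)·(-316.6) = -1542.4 kJ/mol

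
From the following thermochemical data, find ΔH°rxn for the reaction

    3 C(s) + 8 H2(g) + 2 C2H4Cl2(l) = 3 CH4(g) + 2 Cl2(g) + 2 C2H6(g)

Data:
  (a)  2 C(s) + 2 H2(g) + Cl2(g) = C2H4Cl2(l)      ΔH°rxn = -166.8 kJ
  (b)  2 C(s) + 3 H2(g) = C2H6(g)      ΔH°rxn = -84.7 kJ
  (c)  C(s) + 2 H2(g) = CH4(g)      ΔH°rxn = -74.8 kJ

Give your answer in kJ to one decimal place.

ΔH°rxn = -60.2 kJ

(a) reversed and × 2 (reverse to put C2H4Cl2(l) on the reactant side; scale by 2 for the 2 C2H4Cl2(l)): (-2)·(-166.8) = +333.6 kJ
(b) × 2 (scale by 2 for the 2 C2H6(g)): (2)·(-84.7) = -169.4 kJ
(c) × 3 (scale by 3 for the 3 CH4(g)): (3)·(-74.8) = -224.4 kJ
Since enthalpy is a state function, ΔH°rxn = (-2)·(-166.8) + (2)·(-84.7) + (3)·(-74.8) = -60.2 kJ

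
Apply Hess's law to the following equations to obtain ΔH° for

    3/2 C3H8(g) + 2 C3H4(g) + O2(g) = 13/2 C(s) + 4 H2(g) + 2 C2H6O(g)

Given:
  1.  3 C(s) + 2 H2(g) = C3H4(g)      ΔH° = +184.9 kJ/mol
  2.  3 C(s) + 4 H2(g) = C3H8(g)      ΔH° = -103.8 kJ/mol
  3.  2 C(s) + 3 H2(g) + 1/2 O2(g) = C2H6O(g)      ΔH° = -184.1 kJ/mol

ΔH° = -582.3 kJ/mol

eq. 1 reversed and × 2 (reverse to put C3H4(g) on the reactant side; ×2 to match 2 C3H4(g) in the target): (-2)·(+184.9) = -369.8 kJ/mol
eq. 2 reversed and × 3/2 (reverse to put C3H8(g) on the reactant side; scale by 3/2 for the 3/2 C3H8(g)): (-3/2)·(-103.8) = +155.7 kJ/mol
eq. 3 × 2 (scale by 2 for the 2 C2H6O(g)): (2)·(-184.1) = -368.2 kJ/mol
ΔH° = (-2)·(+184.9) + (-3/2)·(-103.8) + (2)·(-184.1) = -582.3 kJ/mol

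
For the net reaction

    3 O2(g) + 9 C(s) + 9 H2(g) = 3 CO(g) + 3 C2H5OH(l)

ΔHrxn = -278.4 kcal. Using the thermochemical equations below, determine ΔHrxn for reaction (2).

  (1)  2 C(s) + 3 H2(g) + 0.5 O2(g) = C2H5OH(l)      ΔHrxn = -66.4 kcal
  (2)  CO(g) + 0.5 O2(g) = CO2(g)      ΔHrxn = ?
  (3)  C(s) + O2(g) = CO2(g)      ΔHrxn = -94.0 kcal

(1) × 3 (scale by 3 for the 3 C2H5OH(l)): (3)·(-66.4) = -199.2 kcal
(2) reversed and × 3 (CO(g) must end up as a product; scale by 3 for the 3 CO(g)): contributes −3·x
(3) × 3: (3)·(-94.0) = -282.0 kcal
-278.4 = (-199.2) + (-282.0) − 3·x
x = (-278.4 − (-481.2)) / (-3) = -67.6 kcal

ΔHrxn = -67.6 kcal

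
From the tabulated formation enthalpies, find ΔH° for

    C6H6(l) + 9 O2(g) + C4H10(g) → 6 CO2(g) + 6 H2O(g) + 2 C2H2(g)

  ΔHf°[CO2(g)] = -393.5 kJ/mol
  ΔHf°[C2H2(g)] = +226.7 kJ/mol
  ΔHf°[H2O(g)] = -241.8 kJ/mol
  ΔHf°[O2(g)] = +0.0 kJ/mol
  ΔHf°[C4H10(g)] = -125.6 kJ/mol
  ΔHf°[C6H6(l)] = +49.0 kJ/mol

ΔH°rxn = Σ nΔHf°(products) − Σ nΔHf°(reactants).
Products: 6·(-393.5) + 6·(-241.8) + 2·(+226.7) = -3358.4
Reactants: 1·(+49.0) + 9·(+0.0) + 1·(-125.6) = -76.6
ΔH° = (-3358.4) − (-76.6) = -3281.8 kJ/mol

ΔH° = -3281.8 kJ/mol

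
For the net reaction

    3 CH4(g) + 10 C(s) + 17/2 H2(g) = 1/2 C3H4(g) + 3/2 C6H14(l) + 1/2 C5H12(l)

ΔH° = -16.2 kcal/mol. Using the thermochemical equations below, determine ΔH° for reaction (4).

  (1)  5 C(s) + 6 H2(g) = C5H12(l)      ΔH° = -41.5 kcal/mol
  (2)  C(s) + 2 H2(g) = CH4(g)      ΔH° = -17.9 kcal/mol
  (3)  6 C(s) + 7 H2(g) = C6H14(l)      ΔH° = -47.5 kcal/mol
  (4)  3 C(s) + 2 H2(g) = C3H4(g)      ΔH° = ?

(1) × 1/2: (1/2)·(-41.5) = -20.75 kcal/mol
(2) reversed and × 3: (-3)·(-17.9) = +53.7 kcal/mol
(3) × 3/2: (3/2)·(-47.5) = -71.25 kcal/mol
(4) × 1/2: contributes 1/2·x
-16.2 = (-20.75) + (+53.7) + (-71.25) + 1/2·x
x = (-16.2 − (-38.3)) / (1/2) = 44.2 kcal/mol

ΔH° = 44.2 kcal/mol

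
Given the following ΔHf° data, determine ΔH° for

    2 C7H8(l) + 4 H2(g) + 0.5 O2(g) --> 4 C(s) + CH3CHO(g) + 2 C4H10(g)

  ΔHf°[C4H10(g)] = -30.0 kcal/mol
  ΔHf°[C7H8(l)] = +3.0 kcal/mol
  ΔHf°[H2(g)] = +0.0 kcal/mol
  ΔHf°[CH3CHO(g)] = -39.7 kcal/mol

ΔH° = -105.7 kcal/mol

ΔH°rxn = Σ nΔHf°(products) − Σ nΔHf°(reactants).
Products: 4·(+0.0) + 1·(-39.7) + 2·(-30.0) = -99.7
Reactants: 2·(+3.0) + 4·(+0.0) + 1/2·(+0.0) = +6.0
ΔH° = (-99.7) − (+6.0) = -105.7 kcal/mol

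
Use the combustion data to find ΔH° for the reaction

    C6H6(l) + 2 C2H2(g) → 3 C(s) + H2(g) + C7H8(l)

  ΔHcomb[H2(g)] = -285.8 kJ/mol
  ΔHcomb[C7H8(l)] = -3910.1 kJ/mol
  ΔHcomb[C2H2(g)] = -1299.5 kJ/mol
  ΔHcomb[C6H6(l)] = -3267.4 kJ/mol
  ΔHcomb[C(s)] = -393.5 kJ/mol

ΔH° = -490.0 kJ/mol

Using ΔH = Σ nΔHc°(reactants) − Σ nΔHc°(products):
= [1·(-3267.4) + 2·(-1299.5)] − [3·(-393.5) + 1·(-285.8) + 1·(-3910.1)]
= -490.0 kJ/mol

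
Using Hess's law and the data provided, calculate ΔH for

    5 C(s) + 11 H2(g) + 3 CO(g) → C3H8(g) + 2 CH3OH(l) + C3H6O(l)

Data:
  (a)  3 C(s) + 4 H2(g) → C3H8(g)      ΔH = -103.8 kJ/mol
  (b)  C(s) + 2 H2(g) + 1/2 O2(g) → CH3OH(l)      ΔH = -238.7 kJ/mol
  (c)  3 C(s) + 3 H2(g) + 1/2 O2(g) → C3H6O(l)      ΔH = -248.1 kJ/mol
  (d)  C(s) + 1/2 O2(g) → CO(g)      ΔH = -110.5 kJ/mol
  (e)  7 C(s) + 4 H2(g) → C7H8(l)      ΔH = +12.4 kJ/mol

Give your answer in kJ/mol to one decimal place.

ΔH = -497.8 kJ/mol

(a) as written: -103.8 kJ/mol
(b) × 2: (2)·(-238.7) = -477.4 kJ/mol
(c) as written: -248.1 kJ/mol
(d) reversed and × 3: (-3)·(-110.5) = +331.5 kJ/mol
(e): not needed.
ΔH = (1)·(-103.8) + (2)·(-238.7) + (1)·(-248.1) + (-3)·(-110.5) = -497.8 kJ/mol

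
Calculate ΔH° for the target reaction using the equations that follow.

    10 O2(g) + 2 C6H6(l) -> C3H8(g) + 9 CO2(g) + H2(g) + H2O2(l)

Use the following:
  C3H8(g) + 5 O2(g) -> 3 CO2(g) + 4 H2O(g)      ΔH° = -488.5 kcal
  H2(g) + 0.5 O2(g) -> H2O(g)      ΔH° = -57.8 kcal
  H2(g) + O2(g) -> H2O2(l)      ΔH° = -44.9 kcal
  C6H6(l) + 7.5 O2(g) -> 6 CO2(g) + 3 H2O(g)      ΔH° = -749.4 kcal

ΔH° = -939.6 kcal

equation 1 reversed (reverse to put C3H8(g) on the product side): +488.5 kcal
equation 2 reversed and × 2: (-2)·(-57.8) = +115.6 kcal
equation 3 as written (H2O2(l) already on the product side): -44.9 kcal
equation 4 × 2 (scale by 2 for the 2 C6H6(l)): (2)·(-749.4) = -1498.8 kcal
By Hess's law, ΔH° = (-1)·(-488.5) + (-2)·(-57.8) + (1)·(-44.9) + (2)·(-749.4) = -939.6 kcal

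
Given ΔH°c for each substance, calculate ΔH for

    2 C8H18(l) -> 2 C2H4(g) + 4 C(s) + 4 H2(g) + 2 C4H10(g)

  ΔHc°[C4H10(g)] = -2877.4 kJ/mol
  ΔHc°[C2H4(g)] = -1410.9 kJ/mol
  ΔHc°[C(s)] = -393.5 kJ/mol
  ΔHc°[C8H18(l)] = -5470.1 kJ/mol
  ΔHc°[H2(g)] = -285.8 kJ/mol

With combustion enthalpies, reactants minus products:
= [2·(-5470.1)] − [2·(-1410.9) + 4·(-393.5) + 4·(-285.8) + 2·(-2877.4)]
= 353.6 kJ/mol

ΔH = 353.6 kJ/mol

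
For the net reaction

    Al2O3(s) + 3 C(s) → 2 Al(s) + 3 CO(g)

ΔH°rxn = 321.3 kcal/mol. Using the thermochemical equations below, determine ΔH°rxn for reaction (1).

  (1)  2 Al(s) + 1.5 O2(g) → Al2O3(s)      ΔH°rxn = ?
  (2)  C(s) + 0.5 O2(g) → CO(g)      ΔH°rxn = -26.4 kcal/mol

ΔH°rxn = -400.5 kcal/mol

(1) reversed (Al2O3(s) must end up as a reactant): contributes −x
(2) × 3 (scale by 3 for the 3 CO(g)): (3)·(-26.4) = -79.2 kcal/mol
+321.3 = (-79.2) − x
x = (+321.3 − (-79.2)) / (-1) = -400.5 kcal/mol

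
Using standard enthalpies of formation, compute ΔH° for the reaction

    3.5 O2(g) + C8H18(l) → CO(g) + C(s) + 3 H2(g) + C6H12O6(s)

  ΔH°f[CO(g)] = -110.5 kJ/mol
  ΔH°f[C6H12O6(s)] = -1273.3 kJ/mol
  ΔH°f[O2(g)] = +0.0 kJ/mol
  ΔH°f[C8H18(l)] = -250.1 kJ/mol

Products: 1·(-110.5) + 1·(+0.0) + 3·(+0.0) + 1·(-1273.3) = -1383.8
Reactants: 7/2·(+0.0) + 1·(-250.1) = -250.1
ΔH° = (-1383.8) − (-250.1) = -1133.7 kJ/mol

ΔH° = -1133.7 kJ/mol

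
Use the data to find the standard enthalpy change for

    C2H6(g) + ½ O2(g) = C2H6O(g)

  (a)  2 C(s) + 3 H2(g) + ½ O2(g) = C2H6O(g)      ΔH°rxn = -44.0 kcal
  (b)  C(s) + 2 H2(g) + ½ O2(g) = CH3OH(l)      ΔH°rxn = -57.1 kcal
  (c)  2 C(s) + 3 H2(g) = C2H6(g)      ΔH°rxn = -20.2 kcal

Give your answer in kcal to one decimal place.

(a) as written (C2H6O(g) already on the product side): -44.0 kcal
(b): not needed (CH3OH(l) appears nowhere else).
(c) reversed (reverse to put C2H6(g) on the reactant side): +20.2 kcal
Summing the manipulated equations, ΔH°rxn = (-44.0) + (+20.2) = -23.8 kcal

ΔH°rxn = -23.8 kcal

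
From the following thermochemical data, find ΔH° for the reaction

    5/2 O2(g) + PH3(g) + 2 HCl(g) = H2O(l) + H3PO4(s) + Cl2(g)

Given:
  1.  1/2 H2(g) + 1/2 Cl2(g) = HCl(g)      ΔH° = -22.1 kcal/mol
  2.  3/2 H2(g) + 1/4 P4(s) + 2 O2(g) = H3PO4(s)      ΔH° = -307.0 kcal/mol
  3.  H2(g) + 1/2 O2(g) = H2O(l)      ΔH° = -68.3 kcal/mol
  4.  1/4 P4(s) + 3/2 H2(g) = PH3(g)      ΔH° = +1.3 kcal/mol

ΔH° = -332.4 kcal/mol

eq. 1 reversed and × 2 (HCl(g) must end up as a reactant; ×2 to match 2 HCl(g) in the target): (-2)·(-22.1) = +44.2 kcal/mol
eq. 2 as written (H3PO4(s) already on the product side): -307.0 kcal/mol
eq. 3 as written (H2O(l) already on the product side): -68.3 kcal/mol
eq. 4 reversed (PH3(g) must end up as a reactant): -1.3 kcal/mol
Combining the equations, ΔH° = (+44.2) + (-307.0) + (-68.3) + (-1.3) = -332.4 kcal/mol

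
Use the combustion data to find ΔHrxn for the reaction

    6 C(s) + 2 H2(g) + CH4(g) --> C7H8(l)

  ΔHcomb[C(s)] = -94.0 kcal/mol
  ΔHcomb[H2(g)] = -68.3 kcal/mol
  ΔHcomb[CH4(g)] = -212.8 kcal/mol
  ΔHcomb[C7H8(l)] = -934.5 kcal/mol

ΔHrxn = 21.1 kcal/mol

With combustion enthalpies, reactants minus products:
= [6·(-94.0) + 2·(-68.3) + 1·(-212.8)] − [1·(-934.5)]
= 21.1 kcal/mol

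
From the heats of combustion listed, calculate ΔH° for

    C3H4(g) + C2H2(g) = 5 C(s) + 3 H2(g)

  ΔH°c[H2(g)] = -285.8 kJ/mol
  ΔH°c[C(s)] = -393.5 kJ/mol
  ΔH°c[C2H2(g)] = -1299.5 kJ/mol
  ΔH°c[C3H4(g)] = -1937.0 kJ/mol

ΔH° = -411.6 kJ/mol

With combustion enthalpies, reactants minus products:
= [1·(-1937.0) + 1·(-1299.5)] − [5·(-393.5) + 3·(-285.8)]
= -411.6 kJ/mol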